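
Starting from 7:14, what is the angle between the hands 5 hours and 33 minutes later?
First find the time 5 hours and 33 minutes after 7:14.
Total minutes: 7 x 60 + 14 + 5 x 60 + 33 = 767.
767 mod 720 = 47 minutes = 12:47.
Now compute the angle at 12:47:
Hour hand: 0 x 30 + 47 x 0.5 = 23.5 degrees
Minute hand: 47 x 6 = 282 degrees
Difference: |23.5 - 282| = 258.5 degrees
Smaller angle: 360 - 258.5 = 101.5 degrees

Final answer: 101.5 degrees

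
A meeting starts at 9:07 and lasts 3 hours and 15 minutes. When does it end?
Starting time: 9:07
Adding 15 minutes to 7 minutes: 7 + 15 = 22 minutes
Adding 3 hours: 9 + 3 = 12
Final time: 12:22

Final answer: 12:22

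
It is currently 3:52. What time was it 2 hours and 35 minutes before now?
Starting time: 3:52 = 232 total minutes past 12:00
Subtracting: 2 hours and 35 minutes = 155 minutes
232 - 155 = 77 minutes
= 1 hour and 17 minutes past 12:00 = 1:17

Final answer: 1:17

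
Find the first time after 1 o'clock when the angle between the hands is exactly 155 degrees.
At t minutes past 1:00, the hour hand is at 30 x 1 + 0.5t degrees and the minute hand is at 6t degrees.
The smaller angle between them is 155 degrees when |30H - 5.5t| = 155 or |30H - 5.5t| = 205.
With H = 1, solve 30 x 1 - 5.5t = +/- target for each target:
  t = (30 x 1 - 155) / 5.5 = -22.73 (outside (0, 60))
  t = (30 x 1 + 155) / 5.5 = 33.64
  t = (30 x 1 - 205) / 5.5 = -31.82 (outside (0, 60))
  t = (30 x 1 + 205) / 5.5 = 42.73
Valid solutions in (0, 60): {33.64, 42.73} minutes.
The first occurrence is t = 33.64 minutes.
The hands form a 155-degree angle at 33.64 minutes past 1:00.

Final answer: 33.64 minutes past 1:00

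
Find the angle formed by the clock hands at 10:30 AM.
Hour hand position: 10 x 30 + 30 x 0.5 = 315 degrees
Minute hand position: 30 x 6 = 180 degrees
Difference: |315 - 180| = 135 degrees
The angle between the hands is 135 degrees

Final answer: 135 degrees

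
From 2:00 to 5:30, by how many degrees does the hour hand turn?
The hour hand moves 0.5 degrees per minute.
Time elapsed: 5:30 - 2:00 = 210 minutes
Angular displacement: 210 x 0.5 = 105 degrees

Final answer: 105 degrees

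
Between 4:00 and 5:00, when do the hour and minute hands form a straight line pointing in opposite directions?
For hands to be 180 degrees apart: |30H - 5.5t| = 180
With H = 4: t = (30 x 4 + 180)/5.5 = 54.55 or t = (30 x 4 - 180)/5.5 = -10.91
First valid solution (0 < t < 60): t = 54.55 minutes
The hands are opposite at 54.55 minutes past 4:00.

Final answer: 54.55 minutes past 4:00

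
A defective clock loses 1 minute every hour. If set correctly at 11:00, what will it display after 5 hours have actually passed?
For every 60 true minutes, the faulty clock advances 60 - 1 = 59 minutes.
True elapsed: 5 hours = 300 minutes.
Faulty clock advances: 300 x 59/60 = 295 minutes (drift: 5 minutes behind).
Shown time: 11:00 + 295 minutes = 3:55.

Final answer: 3:55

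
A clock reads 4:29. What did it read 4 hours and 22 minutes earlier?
Starting time: 4:29 = 269 total minutes past 12:00
Subtracting: 4 hours and 22 minutes = 262 minutes
269 - 262 = 7 minutes
= 7 minutes past 12:00 = 12:07

Final answer: 12:07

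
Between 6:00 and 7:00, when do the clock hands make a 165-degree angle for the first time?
At t minutes past 6:00, the hour hand is at 30 x 6 + 0.5t degrees and the minute hand is at 6t degrees.
The smaller angle between them is 165 degrees when |30H - 5.5t| = 165 or |30H - 5.5t| = 195.
With H = 6, solve 30 x 6 - 5.5t = +/- target for each target:
  t = (30 x 6 - 165) / 5.5 = 2.73
  t = (30 x 6 + 165) / 5.5 = 62.73 (outside (0, 60))
  t = (30 x 6 - 195) / 5.5 = -2.73 (outside (0, 60))
  t = (30 x 6 + 195) / 5.5 = 68.18 (outside (0, 60))
Valid solutions in (0, 60): {2.73} minutes.
The first occurrence is t = 2.73 minutes.
The hands form a 165-degree angle at 2.73 minutes past 6:00.

Final answer: 2.73 minutes past 6:00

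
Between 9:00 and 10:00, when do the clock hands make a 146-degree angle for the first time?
At t minutes past 9:00, the hour hand is at 30 x 9 + 0.5t degrees and the minute hand is at 6t degrees.
The smaller angle between them is 146 degrees when |30H - 5.5t| = 146 or |30H - 5.5t| = 214.
With H = 9, solve 30 x 9 - 5.5t = +/- target for each target:
  t = (30 x 9 - 146) / 5.5 = 22.55
  t = (30 x 9 + 146) / 5.5 = 75.64 (outside (0, 60))
  t = (30 x 9 - 214) / 5.5 = 10.18
  t = (30 x 9 + 214) / 5.5 = 88 (outside (0, 60))
Valid solutions in (0, 60): {10.18, 22.55} minutes.
The first occurrence is t = 10.18 minutes.
The hands form a 146-degree angle at 10.18 minutes past 9:00.

Final answer: 10.18 minutes past 9:00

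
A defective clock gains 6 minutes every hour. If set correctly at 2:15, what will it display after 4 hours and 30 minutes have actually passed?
For every 60 true minutes, the faulty clock advances 60 + 6 = 66 minutes.
True elapsed: 4 hours and 30 minutes = 270 minutes.
Faulty clock advances: 270 x 66/60 = 297 minutes (drift: 27 minutes ahead).
Shown time: 2:15 + 297 minutes = 7:12.

Final answer: 7:12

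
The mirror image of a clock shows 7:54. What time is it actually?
Reflection across the vertical (12-6) axis maps a hand at angle A degrees to (360 - A) degrees, which sends a reading of T minutes past 12:00 to (720 - T) minutes past 12:00.
Mirror reads 7:54 = 474 minutes past 12:00.
Actual time: (720 - 474) mod 720 = 246 minutes = 4:06.

Final answer: 4:06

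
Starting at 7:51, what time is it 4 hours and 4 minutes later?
Starting time: 7:51
Adding 4 minutes to 51 minutes: 51 + 4 = 55 minutes
Adding 4 hours: 7 + 4 = 11
Final time: 11:55

Final answer: 11:55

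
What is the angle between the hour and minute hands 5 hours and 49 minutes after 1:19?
First find the time 5 hours and 49 minutes after 1:19.
Total minutes: 1 x 60 + 19 + 5 x 60 + 49 = 428.
428 mod 720 = 428 minutes = 7:08.
Now compute the angle at 7:08:
Hour hand: 7 x 30 + 8 x 0.5 = 214 degrees
Minute hand: 8 x 6 = 48 degrees
Difference: |214 - 48| = 166 degrees
The angle is 166 degrees

Final answer: 166 degrees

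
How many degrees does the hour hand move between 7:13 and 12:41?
The hour hand moves 0.5 degrees per minute.
Time elapsed: 12:41 - 7:13 = 328 minutes
Angular displacement: 328 x 0.5 = 164 degrees

Final answer: 164 degrees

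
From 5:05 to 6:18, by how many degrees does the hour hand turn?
The hour hand moves 0.5 degrees per minute.
Time elapsed: 6:18 - 5:05 = 73 minutes
Angular displacement: 73 x 0.5 = 36.5 degrees

Final answer: 36.5 degrees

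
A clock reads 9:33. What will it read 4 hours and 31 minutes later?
Starting time: 9:33
Adding 31 minutes to 33 minutes: 33 + 31 = 64 minutes = 1 hour and 4 minutes
Adding 4 hours: 9 + 4 + 1 (carry) = 14 - 12 = 2
Final time: 2:04

Final answer: 2:04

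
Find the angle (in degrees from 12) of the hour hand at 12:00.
The hour hand moves 30 degrees per hour and 0.5 degrees per minute.
At 12:00: (0) x 30 + 0 x 0.5 = 0 + 0 = 0 degrees

Final answer: 0 degrees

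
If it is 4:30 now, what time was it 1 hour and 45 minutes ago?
Starting time: 4:30 = 270 total minutes past 12:00
Subtracting: 1 hour and 45 minutes = 105 minutes
270 - 105 = 165 minutes
= 2 hours and 45 minutes past 12:00 = 2:45

Final answer: 2:45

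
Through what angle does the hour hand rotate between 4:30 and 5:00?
The hour hand moves 0.5 degrees per minute.
Time elapsed: 5:00 - 4:30 = 30 minutes
Angular displacement: 30 x 0.5 = 15 degrees

Final answer: 15 degrees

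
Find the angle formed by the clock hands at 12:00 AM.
Hour hand position: 0 x 30 + 0 x 0.5 = 0 degrees
Minute hand position: 0 x 6 = 0 degrees
Difference: |0 - 0| = 0 degrees
The angle between the hands is 0 degrees

Final answer: 0 degrees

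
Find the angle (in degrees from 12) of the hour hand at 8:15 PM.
The hour hand moves 30 degrees per hour and 0.5 degrees per minute.
At 8:15: (8) x 30 + 15 x 0.5 = 240 + 7.5 = 247.5 degrees

Final answer: 247.5 degrees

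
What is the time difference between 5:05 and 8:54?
From 5:05 to 8:54:
(8 x 60 + 54) - (5 x 60 + 5) = 534 - 305 = 229 minutes
= 3 hours and 49 minutes

Final answer: 3 hours and 49 minutes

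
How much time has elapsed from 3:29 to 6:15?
From 3:29 to 6:15:
(6 x 60 + 15) - (3 x 60 + 29) = 375 - 209 = 166 minutes
= 2 hours and 46 minutes

Final answer: 2 hours and 46 minutes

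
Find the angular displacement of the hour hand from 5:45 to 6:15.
The hour hand moves 0.5 degrees per minute.
Time elapsed: 6:15 - 5:45 = 30 minutes
Angular displacement: 30 x 0.5 = 15 degrees

Final answer: 15 degrees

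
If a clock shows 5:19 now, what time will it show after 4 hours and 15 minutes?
Starting time: 5:19
Adding 15 minutes to 19 minutes: 19 + 15 = 34 minutes
Adding 4 hours: 5 + 4 = 9
Final time: 9:34

Final answer: 9:34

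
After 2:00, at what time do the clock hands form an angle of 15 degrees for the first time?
At t minutes past 2:00, the hour hand is at 30 x 2 + 0.5t degrees and the minute hand is at 6t degrees.
The smaller angle between them is 15 degrees when |30H - 5.5t| = 15 or |30H - 5.5t| = 345.
With H = 2, solve 30 x 2 - 5.5t = +/- target for each target:
  t = (30 x 2 - 15) / 5.5 = 8.18
  t = (30 x 2 + 15) / 5.5 = 13.64
  t = (30 x 2 - 345) / 5.5 = -51.82 (outside (0, 60))
  t = (30 x 2 + 345) / 5.5 = 73.64 (outside (0, 60))
Valid solutions in (0, 60): {8.18, 13.64} minutes.
The first occurrence is t = 8.18 minutes.
The hands form a 15-degree angle at 8.18 minutes past 2:00.

Final answer: 8.18 minutes past 2:00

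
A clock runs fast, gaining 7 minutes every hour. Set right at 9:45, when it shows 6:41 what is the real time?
For every 60 true minutes, the faulty clock advances 67 minutes, so 1 faulty-clock minute corresponds to 60/67 true minutes.
From 9:45 to 6:41 on the faulty dial is 536 minutes.
True elapsed: 536 x 60/67 = 480 minutes = 8 hours.
True time: 9:45 + 8 hours = 5:45.

Final answer: 5:45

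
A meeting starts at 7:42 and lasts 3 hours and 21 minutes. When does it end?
Starting time: 7:42
Adding 21 minutes to 42 minutes: 42 + 21 = 63 minutes = 1 hour and 3 minutes
Adding 3 hours: 7 + 3 + 1 (carry) = 11
Final time: 11:03

Final answer: 11:03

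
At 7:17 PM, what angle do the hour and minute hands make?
Hour hand position: 7 x 30 + 17 x 0.5 = 218.5 degrees
Minute hand position: 17 x 6 = 102 degrees
Difference: |218.5 - 102| = 116.5 degrees
The angle between the hands is 116.5 degrees

Final answer: 116.5 degrees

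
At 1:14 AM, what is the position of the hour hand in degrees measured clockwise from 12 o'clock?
The hour hand moves 30 degrees per hour and 0.5 degrees per minute.
At 1:14: (1) x 30 + 14 x 0.5 = 30 + 7 = 37 degrees

Final answer: 37 degrees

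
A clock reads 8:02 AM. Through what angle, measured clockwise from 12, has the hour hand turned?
The hour hand moves 30 degrees per hour and 0.5 degrees per minute.
At 8:02: (8) x 30 + 2 x 0.5 = 240 + 1 = 241 degrees

Final answer: 241 degrees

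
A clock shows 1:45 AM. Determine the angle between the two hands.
Hour hand position: 1 x 30 + 45 x 0.5 = 52.5 degrees
Minute hand position: 45 x 6 = 270 degrees
Difference: |52.5 - 270| = 217.5 degrees
Since 217.5 > 180, the smaller angle is 360 - 217.5 = 142.5 degrees

Final answer: 142.5 degrees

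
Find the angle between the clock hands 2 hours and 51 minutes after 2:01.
First find the time 2 hours and 51 minutes after 2:01.
Total minutes: 2 x 60 + 1 + 2 x 60 + 51 = 292.
292 mod 720 = 292 minutes = 4:52.
Now compute the angle at 4:52:
Hour hand: 4 x 30 + 52 x 0.5 = 146 degrees
Minute hand: 52 x 6 = 312 degrees
Difference: |146 - 312| = 166 degrees
The angle is 166 degrees

Final answer: 166 degrees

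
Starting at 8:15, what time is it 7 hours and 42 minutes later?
Starting time: 8:15
Adding 42 minutes to 15 minutes: 15 + 42 = 57 minutes
Adding 7 hours: 8 + 7 = 15 - 12 = 3
Final time: 3:57

Final answer: 3:57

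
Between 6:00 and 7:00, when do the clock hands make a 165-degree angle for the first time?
At t minutes past 6:00, the hour hand is at 30 x 6 + 0.5t degrees and the minute hand is at 6t degrees.
The smaller angle between them is 165 degrees when |30H - 5.5t| = 165 or |30H - 5.5t| = 195.
With H = 6, solve 30 x 6 - 5.5t = +/- target for each target:
  t = (30 x 6 - 165) / 5.5 = 2.73
  t = (30 x 6 + 165) / 5.5 = 62.73 (outside (0, 60))
  t = (30 x 6 - 195) / 5.5 = -2.73 (outside (0, 60))
  t = (30 x 6 + 195) / 5.5 = 68.18 (outside (0, 60))
Valid solutions in (0, 60): {2.73} minutes.
The first occurrence is t = 2.73 minutes.
The hands form a 165-degree angle at 2.73 minutes past 6:00.

Final answer: 2.73 minutes past 6:00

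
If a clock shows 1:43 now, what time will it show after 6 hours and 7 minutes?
Starting time: 1:43
Adding 7 minutes to 43 minutes: 43 + 7 = 50 minutes
Adding 6 hours: 1 + 6 = 7
Final time: 7:50

Final answer: 7:50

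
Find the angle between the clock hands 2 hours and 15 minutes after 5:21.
First find the time 2 hours and 15 minutes after 5:21.
Total minutes: 5 x 60 + 21 + 2 x 60 + 15 = 456.
456 mod 720 = 456 minutes = 7:36.
Now compute the angle at 7:36:
Hour hand: 7 x 30 + 36 x 0.5 = 228 degrees
Minute hand: 36 x 6 = 216 degrees
Difference: |228 - 216| = 12 degrees
The angle is 12 degrees

Final answer: 12 degrees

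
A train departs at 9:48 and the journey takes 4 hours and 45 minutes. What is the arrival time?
Starting time: 9:48
Adding 45 minutes to 48 minutes: 48 + 45 = 93 minutes = 1 hour and 33 minutes
Adding 4 hours: 9 + 4 + 1 (carry) = 14 - 12 = 2
Final time: 2:33

Final answer: 2:33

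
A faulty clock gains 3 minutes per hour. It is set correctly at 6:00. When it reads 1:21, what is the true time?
For every 60 true minutes, the faulty clock advances 63 minutes, so 1 faulty-clock minute corresponds to 60/63 true minutes.
From 6:00 to 1:21 on the faulty dial is 441 minutes.
True elapsed: 441 x 60/63 = 420 minutes = 7 hours.
True time: 6:00 + 7 hours = 1:00.

Final answer: 1:00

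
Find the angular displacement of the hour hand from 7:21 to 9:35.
The hour hand moves 0.5 degrees per minute.
Time elapsed: 9:35 - 7:21 = 134 minutes
Angular displacement: 134 x 0.5 = 67 degrees

Final answer: 67 degrees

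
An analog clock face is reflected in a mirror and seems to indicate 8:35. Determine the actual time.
Reflection across the vertical (12-6) axis maps a hand at angle A degrees to (360 - A) degrees, which sends a reading of T minutes past 12:00 to (720 - T) minutes past 12:00.
Mirror reads 8:35 = 515 minutes past 12:00.
Actual time: (720 - 515) mod 720 = 205 minutes = 3:25.

Final answer: 3:25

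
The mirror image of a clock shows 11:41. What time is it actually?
Reflection across the vertical (12-6) axis maps a hand at angle A degrees to (360 - A) degrees, which sends a reading of T minutes past 12:00 to (720 - T) minutes past 12:00.
Mirror reads 11:41 = 701 minutes past 12:00.
Actual time: (720 - 701) mod 720 = 19 minutes = 12:19.

Final answer: 12:19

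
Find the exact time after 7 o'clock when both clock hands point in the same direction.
The minute hand gains 5.5 degrees per minute on the hour hand.
At 7:00, the hour hand is at 210 degrees and the minute hand is at 0 degrees.
The gap is 210 degrees. Time to close: 210/5.5 = 60 x 7/11 = 38.18 minutes.
The hands overlap at 38.18 minutes past 7:00.

Final answer: 38.18 minutes past 7:00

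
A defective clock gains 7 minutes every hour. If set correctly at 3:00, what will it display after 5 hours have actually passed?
For every 60 true minutes, the faulty clock advances 60 + 7 = 67 minutes.
True elapsed: 5 hours = 300 minutes.
Faulty clock advances: 300 x 67/60 = 335 minutes (drift: 35 minutes ahead).
Shown time: 3:00 + 335 minutes = 8:35.

Final answer: 8:35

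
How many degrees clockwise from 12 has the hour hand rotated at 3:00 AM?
The hour hand moves 30 degrees per hour and 0.5 degrees per minute.
At 3:00: (3) x 30 + 0 x 0.5 = 90 + 0 = 90 degrees

Final answer: 90 degrees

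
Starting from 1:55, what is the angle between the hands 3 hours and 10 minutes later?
First find the time 3 hours and 10 minutes after 1:55.
Total minutes: 1 x 60 + 55 + 3 x 60 + 10 = 305.
305 mod 720 = 305 minutes = 5:05.
Now compute the angle at 5:05:
Hour hand: 5 x 30 + 5 x 0.5 = 152.5 degrees
Minute hand: 5 x 6 = 30 degrees
Difference: |152.5 - 30| = 122.5 degrees
The angle is 122.5 degrees

Final answer: 122.5 degrees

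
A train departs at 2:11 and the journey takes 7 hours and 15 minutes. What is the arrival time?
Starting time: 2:11
Adding 15 minutes to 11 minutes: 11 + 15 = 26 minutes
Adding 7 hours: 2 + 7 = 9
Final time: 9:26

Final answer: 9:26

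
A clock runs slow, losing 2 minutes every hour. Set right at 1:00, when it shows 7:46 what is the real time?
For every 60 true minutes, the faulty clock advances 58 minutes, so 1 faulty-clock minute corresponds to 60/58 true minutes.
From 1:00 to 7:46 on the faulty dial is 406 minutes.
True elapsed: 406 x 60/58 = 420 minutes = 7 hours.
True time: 1:00 + 7 hours = 8:00.

Final answer: 8:00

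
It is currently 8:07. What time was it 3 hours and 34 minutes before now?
Starting time: 8:07 = 487 total minutes past 12:00
Subtracting: 3 hours and 34 minutes = 214 minutes
487 - 214 = 273 minutes
= 4 hours and 33 minutes past 12:00 = 4:33

Final answer: 4:33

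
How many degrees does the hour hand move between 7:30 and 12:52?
The hour hand moves 0.5 degrees per minute.
Time elapsed: 12:52 - 7:30 = 322 minutes
Angular displacement: 322 x 0.5 = 161 degrees

Final answer: 161 degrees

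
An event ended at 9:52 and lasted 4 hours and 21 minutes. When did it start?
Starting time: 9:52 = 592 total minutes past 12:00
Subtracting: 4 hours and 21 minutes = 261 minutes
592 - 261 = 331 minutes
= 5 hours and 31 minutes past 12:00 = 5:31

Final answer: 5:31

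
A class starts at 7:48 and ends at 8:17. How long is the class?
From 7:48 to 8:17:
(8 x 60 + 17) - (7 x 60 + 48) = 497 - 468 = 29 minutes
= 29 minutes

Final answer: 29 minutes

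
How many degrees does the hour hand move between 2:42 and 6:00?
The hour hand moves 0.5 degrees per minute.
Time elapsed: 6:00 - 2:42 = 198 minutes
Angular displacement: 198 x 0.5 = 99 degrees

Final answer: 99 degrees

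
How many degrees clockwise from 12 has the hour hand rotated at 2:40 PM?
The hour hand moves 30 degrees per hour and 0.5 degrees per minute.
At 2:40: (2) x 30 + 40 x 0.5 = 60 + 20 = 80 degrees

Final answer: 80 degrees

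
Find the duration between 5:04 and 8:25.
From 5:04 to 8:25:
(8 x 60 + 25) - (5 x 60 + 4) = 505 - 304 = 201 minutes
= 3 hours and 21 minutes

Final answer: 3 hours and 21 minutes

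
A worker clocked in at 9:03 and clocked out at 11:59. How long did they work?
From 9:03 to 11:59:
(11 x 60 + 59) - (9 x 60 + 3) = 719 - 543 = 176 minutes
= 2 hours and 56 minutes

Final answer: 2 hours and 56 minutes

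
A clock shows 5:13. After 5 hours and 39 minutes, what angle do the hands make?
First find the time 5 hours and 39 minutes after 5:13.
Total minutes: 5 x 60 + 13 + 5 x 60 + 39 = 652.
652 mod 720 = 652 minutes = 10:52.
Now compute the angle at 10:52:
Hour hand: 10 x 30 + 52 x 0.5 = 326 degrees
Minute hand: 52 x 6 = 312 degrees
Difference: |326 - 312| = 14 degrees
The angle is 14 degrees

Final answer: 14 degrees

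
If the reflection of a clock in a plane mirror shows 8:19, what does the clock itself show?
Reflection across the vertical (12-6) axis maps a hand at angle A degrees to (360 - A) degrees, which sends a reading of T minutes past 12:00 to (720 - T) minutes past 12:00.
Mirror reads 8:19 = 499 minutes past 12:00.
Actual time: (720 - 499) mod 720 = 221 minutes = 3:41.

Final answer: 3:41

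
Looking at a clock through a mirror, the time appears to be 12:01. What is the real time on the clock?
Reflection across the vertical (12-6) axis maps a hand at angle A degrees to (360 - A) degrees, which sends a reading of T minutes past 12:00 to (720 - T) minutes past 12:00.
Mirror reads 12:01 = 1 minutes past 12:00.
Actual time: (720 - 1) mod 720 = 719 minutes = 11:59.

Final answer: 11:59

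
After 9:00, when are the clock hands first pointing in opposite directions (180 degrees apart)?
For hands to be 180 degrees apart: |30H - 5.5t| = 180
With H = 9: t = (30 x 9 + 180)/5.5 = 81.82 or t = (30 x 9 - 180)/5.5 = 16.36
First valid solution (0 < t < 60): t = 16.36 minutes
The hands are opposite at 16.36 minutes past 9:00.

Final answer: 16.36 minutes past 9:00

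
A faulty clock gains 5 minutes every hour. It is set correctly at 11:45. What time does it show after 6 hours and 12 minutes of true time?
For every 60 true minutes, the faulty clock advances 60 + 5 = 65 minutes.
True elapsed: 6 hours and 12 minutes = 372 minutes.
Faulty clock advances: 372 x 65/60 = 403 minutes (drift: 31 minutes ahead).
Shown time: 11:45 + 403 minutes = 6:28.

Final answer: 6:28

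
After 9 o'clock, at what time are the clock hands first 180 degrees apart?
For hands to be 180 degrees apart: |30H - 5.5t| = 180
With H = 9: t = (30 x 9 + 180)/5.5 = 81.82 or t = (30 x 9 - 180)/5.5 = 16.36
First valid solution (0 < t < 60): t = 16.36 minutes
The hands are opposite at 16.36 minutes past 9:00.

Final answer: 16.36 minutes past 9:00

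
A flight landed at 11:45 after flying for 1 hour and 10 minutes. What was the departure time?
Starting time: 11:45 = 705 total minutes past 12:00
Subtracting: 1 hour and 10 minutes = 70 minutes
705 - 70 = 635 minutes
= 10 hours and 35 minutes past 12:00 = 10:35

Final answer: 10:35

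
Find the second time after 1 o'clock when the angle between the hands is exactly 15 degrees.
At t minutes past 1:00, the hour hand is at 30 x 1 + 0.5t degrees and the minute hand is at 6t degrees.
The smaller angle between them is 15 degrees when |30H - 5.5t| = 15 or |30H - 5.5t| = 345.
With H = 1, solve 30 x 1 - 5.5t = +/- target for each target:
  t = (30 x 1 - 15) / 5.5 = 2.73
  t = (30 x 1 + 15) / 5.5 = 8.18
  t = (30 x 1 - 345) / 5.5 = -57.27 (outside (0, 60))
  t = (30 x 1 + 345) / 5.5 = 68.18 (outside (0, 60))
Valid solutions in (0, 60): {2.73, 8.18} minutes.
The second occurrence is t = 8.18 minutes.
The hands form a 15-degree angle at 8.18 minutes past 1:00.

Final answer: 8.18 minutes past 1:00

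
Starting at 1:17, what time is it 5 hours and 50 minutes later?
Starting time: 1:17
Adding 50 minutes to 17 minutes: 17 + 50 = 67 minutes = 1 hour and 7 minutes
Adding 5 hours: 1 + 5 + 1 (carry) = 7
Final time: 7:07

Final answer: 7:07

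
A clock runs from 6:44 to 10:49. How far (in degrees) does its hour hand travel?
The hour hand moves 0.5 degrees per minute.
Time elapsed: 10:49 - 6:44 = 245 minutes
Angular displacement: 245 x 0.5 = 122.5 degrees

Final answer: 122.5 degrees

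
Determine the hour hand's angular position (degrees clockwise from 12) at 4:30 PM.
The hour hand moves 30 degrees per hour and 0.5 degrees per minute.
At 4:30: (4) x 30 + 30 x 0.5 = 120 + 15 = 135 degrees

Final answer: 135 degrees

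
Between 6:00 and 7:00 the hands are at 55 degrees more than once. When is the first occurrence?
At t minutes past 6:00, the hour hand is at 30 x 6 + 0.5t degrees and the minute hand is at 6t degrees.
The smaller angle between them is 55 degrees when |30H - 5.5t| = 55 or |30H - 5.5t| = 305.
With H = 6, solve 30 x 6 - 5.5t = +/- target for each target:
  t = (30 x 6 - 55) / 5.5 = 22.73
  t = (30 x 6 + 55) / 5.5 = 42.73
  t = (30 x 6 - 305) / 5.5 = -22.73 (outside (0, 60))
  t = (30 x 6 + 305) / 5.5 = 88.18 (outside (0, 60))
Valid solutions in (0, 60): {22.73, 42.73} minutes.
The first occurrence is t = 22.73 minutes.
The hands form a 55-degree angle at 22.73 minutes past 6:00.

Final answer: 22.73 minutes past 6:00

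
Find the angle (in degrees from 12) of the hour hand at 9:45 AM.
The hour hand moves 30 degrees per hour and 0.5 degrees per minute.
At 9:45: (9) x 30 + 45 x 0.5 = 270 + 22.5 = 292.5 degrees

Final answer: 292.5 degrees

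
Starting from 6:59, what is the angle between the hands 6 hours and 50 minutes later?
First find the time 6 hours and 50 minutes after 6:59.
Total minutes: 6 x 60 + 59 + 6 x 60 + 50 = 829.
829 mod 720 = 109 minutes = 1:49.
Now compute the angle at 1:49:
Hour hand: 1 x 30 + 49 x 0.5 = 54.5 degrees
Minute hand: 49 x 6 = 294 degrees
Difference: |54.5 - 294| = 239.5 degrees
Smaller angle: 360 - 239.5 = 120.5 degrees

Final answer: 120.5 degrees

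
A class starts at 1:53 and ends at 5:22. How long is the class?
From 1:53 to 5:22:
(5 x 60 + 22) - (1 x 60 + 53) = 322 - 113 = 209 minutes
= 3 hours and 29 minutes

Final answer: 3 hours and 29 minutes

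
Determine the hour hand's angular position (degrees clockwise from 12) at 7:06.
The hour hand moves 30 degrees per hour and 0.5 degrees per minute.
At 7:06: (7) x 30 + 6 x 0.5 = 210 + 3 = 213 degrees

Final answer: 213 degrees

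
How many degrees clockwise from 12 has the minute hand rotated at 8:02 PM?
The minute hand moves 6 degrees per minute.
At 8:02: 2 x 6 = 12 degrees

Final answer: 12 degrees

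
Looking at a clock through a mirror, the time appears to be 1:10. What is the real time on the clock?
Reflection across the vertical (12-6) axis maps a hand at angle A degrees to (360 - A) degrees, which sends a reading of T minutes past 12:00 to (720 - T) minutes past 12:00.
Mirror reads 1:10 = 70 minutes past 12:00.
Actual time: (720 - 70) mod 720 = 650 minutes = 10:50.

Final answer: 10:50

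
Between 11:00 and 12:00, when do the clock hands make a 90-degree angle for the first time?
At t minutes past 11:00, the hour hand is at 30 x 11 + 0.5t degrees and the minute hand is at 6t degrees.
The smaller angle between them is 90 degrees when |30H - 5.5t| = 90 or |30H - 5.5t| = 270.
With H = 11, solve 30 x 11 - 5.5t = +/- target for each target:
  t = (30 x 11 - 90) / 5.5 = 43.64
  t = (30 x 11 + 90) / 5.5 = 76.36 (outside (0, 60))
  t = (30 x 11 - 270) / 5.5 = 10.91
  t = (30 x 11 + 270) / 5.5 = 109.09 (outside (0, 60))
Valid solutions in (0, 60): {10.91, 43.64} minutes.
The first occurrence is t = 10.91 minutes.
The hands form a 90-degree angle at 10.91 minutes past 11:00.

Final answer: 10.91 minutes past 11:00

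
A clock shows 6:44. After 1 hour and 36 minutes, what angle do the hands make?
First find the time 1 hour and 36 minutes after 6:44.
Total minutes: 6 x 60 + 44 + 1 x 60 + 36 = 500.
500 mod 720 = 500 minutes = 8:20.
Now compute the angle at 8:20:
Hour hand: 8 x 30 + 20 x 0.5 = 250 degrees
Minute hand: 20 x 6 = 120 degrees
Difference: |250 - 120| = 130 degrees
The angle is 130 degrees

Final answer: 130 degrees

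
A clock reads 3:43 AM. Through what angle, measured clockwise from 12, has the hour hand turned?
The hour hand moves 30 degrees per hour and 0.5 degrees per minute.
At 3:43: (3) x 30 + 43 x 0.5 = 90 + 21.5 = 111.5 degrees

Final answer: 111.5 degrees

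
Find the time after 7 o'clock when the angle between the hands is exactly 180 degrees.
For hands to be 180 degrees apart: |30H - 5.5t| = 180
With H = 7: t = (30 x 7 + 180)/5.5 = 70.91 or t = (30 x 7 - 180)/5.5 = 5.45
First valid solution (0 < t < 60): t = 5.45 minutes
The hands are opposite at 5.45 minutes past 7:00.

Final answer: 5.45 minutes past 7:00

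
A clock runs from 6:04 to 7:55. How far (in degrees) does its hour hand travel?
The hour hand moves 0.5 degrees per minute.
Time elapsed: 7:55 - 6:04 = 111 minutes
Angular displacement: 111 x 0.5 = 55.5 degrees

Final answer: 55.5 degrees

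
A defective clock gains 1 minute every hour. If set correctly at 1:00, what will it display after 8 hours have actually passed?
For every 60 true minutes, the faulty clock advances 60 + 1 = 61 minutes.
True elapsed: 8 hours = 480 minutes.
Faulty clock advances: 480 x 61/60 = 488 minutes (drift: 8 minutes ahead).
Shown time: 1:00 + 488 minutes = 9:08.

Final answer: 9:08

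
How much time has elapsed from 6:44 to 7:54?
From 6:44 to 7:54:
(7 x 60 + 54) - (6 x 60 + 44) = 474 - 404 = 70 minutes
= 1 hour and 10 minutes

Final answer: 1 hour and 10 minutes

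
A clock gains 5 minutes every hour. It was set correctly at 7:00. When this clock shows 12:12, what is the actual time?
For every 60 true minutes, the faulty clock advances 65 minutes, so 1 faulty-clock minute corresponds to 60/65 true minutes.
From 7:00 to 12:12 on the faulty dial is 312 minutes.
True elapsed: 312 x 60/65 = 288 minutes = 4 hours and 48 minutes.
True time: 7:00 + 4 hours and 48 minutes = 11:48.

Final answer: 11:48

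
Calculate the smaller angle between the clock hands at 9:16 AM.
Hour hand position: 9 x 30 + 16 x 0.5 = 278 degrees
Minute hand position: 16 x 6 = 96 degrees
Difference: |278 - 96| = 182 degrees
Since 182 > 180, the smaller angle is 360 - 182 = 178 degrees

Final answer: 178 degrees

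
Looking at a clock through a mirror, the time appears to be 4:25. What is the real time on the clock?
Reflection across the vertical (12-6) axis maps a hand at angle A degrees to (360 - A) degrees, which sends a reading of T minutes past 12:00 to (720 - T) minutes past 12:00.
Mirror reads 4:25 = 265 minutes past 12:00.
Actual time: (720 - 265) mod 720 = 455 minutes = 7:35.

Final answer: 7:35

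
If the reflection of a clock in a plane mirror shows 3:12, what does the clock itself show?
Reflection across the vertical (12-6) axis maps a hand at angle A degrees to (360 - A) degrees, which sends a reading of T minutes past 12:00 to (720 - T) minutes past 12:00.
Mirror reads 3:12 = 192 minutes past 12:00.
Actual time: (720 - 192) mod 720 = 528 minutes = 8:48.

Final answer: 8:48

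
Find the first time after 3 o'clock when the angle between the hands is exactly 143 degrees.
At t minutes past 3:00, the hour hand is at 30 x 3 + 0.5t degrees and the minute hand is at 6t degrees.
The smaller angle between them is 143 degrees when |30H - 5.5t| = 143 or |30H - 5.5t| = 217.
With H = 3, solve 30 x 3 - 5.5t = +/- target for each target:
  t = (30 x 3 - 143) / 5.5 = -9.64 (outside (0, 60))
  t = (30 x 3 + 143) / 5.5 = 42.36
  t = (30 x 3 - 217) / 5.5 = -23.09 (outside (0, 60))
  t = (30 x 3 + 217) / 5.5 = 55.82
Valid solutions in (0, 60): {42.36, 55.82} minutes.
The first occurrence is t = 42.36 minutes.
The hands form a 143-degree angle at 42.36 minutes past 3:00.

Final answer: 42.36 minutes past 3:00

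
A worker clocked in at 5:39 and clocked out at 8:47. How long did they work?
From 5:39 to 8:47:
(8 x 60 + 47) - (5 x 60 + 39) = 527 - 339 = 188 minutes
= 3 hours and 8 minutes

Final answer: 3 hours and 8 minutes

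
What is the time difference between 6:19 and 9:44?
From 6:19 to 9:44:
(9 x 60 + 44) - (6 x 60 + 19) = 584 - 379 = 205 minutes
= 3 hours and 25 minutes

Final answer: 3 hours and 25 minutes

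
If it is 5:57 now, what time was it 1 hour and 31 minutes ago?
Starting time: 5:57 = 357 total minutes past 12:00
Subtracting: 1 hour and 31 minutes = 91 minutes
357 - 91 = 266 minutes
= 4 hours and 26 minutes past 12:00 = 4:26

Final answer: 4:26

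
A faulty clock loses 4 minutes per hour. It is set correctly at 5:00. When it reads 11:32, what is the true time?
For every 60 true minutes, the faulty clock advances 56 minutes, so 1 faulty-clock minute corresponds to 60/56 true minutes.
From 5:00 to 11:32 on the faulty dial is 392 minutes.
True elapsed: 392 x 60/56 = 420 minutes = 7 hours.
True time: 5:00 + 7 hours = 12:00.

Final answer: 12:00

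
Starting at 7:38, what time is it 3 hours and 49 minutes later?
Starting time: 7:38
Adding 49 minutes to 38 minutes: 38 + 49 = 87 minutes = 1 hour and 27 minutes
Adding 3 hours: 7 + 3 + 1 (carry) = 11
Final time: 11:27

Final answer: 11:27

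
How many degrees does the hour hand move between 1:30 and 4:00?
The hour hand moves 0.5 degrees per minute.
Time elapsed: 4:00 - 1:30 = 150 minutes
Angular displacement: 150 x 0.5 = 75 degrees

Final answer: 75 degrees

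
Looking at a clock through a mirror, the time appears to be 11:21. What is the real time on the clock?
Reflection across the vertical (12-6) axis maps a hand at angle A degrees to (360 - A) degrees, which sends a reading of T minutes past 12:00 to (720 - T) minutes past 12:00.
Mirror reads 11:21 = 681 minutes past 12:00.
Actual time: (720 - 681) mod 720 = 39 minutes = 12:39.

Final answer: 12:39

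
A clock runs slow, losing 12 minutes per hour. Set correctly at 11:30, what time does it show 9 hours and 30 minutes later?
For every 60 true minutes, the faulty clock advances 60 - 12 = 48 minutes.
True elapsed: 9 hours and 30 minutes = 570 minutes.
Faulty clock advances: 570 x 48/60 = 456 minutes (drift: 114 minutes behind).
Shown time: 11:30 + 456 minutes = 7:06.

Final answer: 7:06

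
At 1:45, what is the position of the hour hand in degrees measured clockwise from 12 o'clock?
The hour hand moves 30 degrees per hour and 0.5 degrees per minute.
At 1:45: (1) x 30 + 45 x 0.5 = 30 + 22.5 = 52.5 degrees

Final answer: 52.5 degrees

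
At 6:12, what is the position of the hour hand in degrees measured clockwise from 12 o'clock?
The hour hand moves 30 degrees per hour and 0.5 degrees per minute.
At 6:12: (6) x 30 + 12 x 0.5 = 180 + 6 = 186 degrees

Final answer: 186 degrees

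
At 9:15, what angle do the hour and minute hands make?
Hour hand position: 9 x 30 + 15 x 0.5 = 277.5 degrees
Minute hand position: 15 x 6 = 90 degrees
Difference: |277.5 - 90| = 187.5 degrees
Since 187.5 > 180, the smaller angle is 360 - 187.5 = 172.5 degrees

Final answer: 172.5 degrees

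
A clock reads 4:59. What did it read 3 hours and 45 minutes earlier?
Starting time: 4:59 = 299 total minutes past 12:00
Subtracting: 3 hours and 45 minutes = 225 minutes
299 - 225 = 74 minutes
= 1 hour and 14 minutes past 12:00 = 1:14

Final answer: 1:14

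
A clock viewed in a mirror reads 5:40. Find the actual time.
Reflection across the vertical (12-6) axis maps a hand at angle A degrees to (360 - A) degrees, which sends a reading of T minutes past 12:00 to (720 - T) minutes past 12:00.
Mirror reads 5:40 = 340 minutes past 12:00.
Actual time: (720 - 340) mod 720 = 380 minutes = 6:20.

Final answer: 6:20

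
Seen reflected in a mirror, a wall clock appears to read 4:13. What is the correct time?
Reflection across the vertical (12-6) axis maps a hand at angle A degrees to (360 - A) degrees, which sends a reading of T minutes past 12:00 to (720 - T) minutes past 12:00.
Mirror reads 4:13 = 253 minutes past 12:00.
Actual time: (720 - 253) mod 720 = 467 minutes = 7:47.

Final answer: 7:47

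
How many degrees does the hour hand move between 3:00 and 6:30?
The hour hand moves 0.5 degrees per minute.
Time elapsed: 6:30 - 3:00 = 210 minutes
Angular displacement: 210 x 0.5 = 105 degrees

Final answer: 105 degrees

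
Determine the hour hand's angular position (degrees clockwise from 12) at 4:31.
The hour hand moves 30 degrees per hour and 0.5 degrees per minute.
At 4:31: (4) x 30 + 31 x 0.5 = 120 + 15.5 = 135.5 degrees

Final answer: 135.5 degrees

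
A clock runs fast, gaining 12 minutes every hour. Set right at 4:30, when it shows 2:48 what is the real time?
For every 60 true minutes, the faulty clock advances 72 minutes, so 1 faulty-clock minute corresponds to 60/72 true minutes.
From 4:30 to 2:48 on the faulty dial is 618 minutes.
True elapsed: 618 x 60/72 = 515 minutes = 8 hours and 35 minutes.
True time: 4:30 + 8 hours and 35 minutes = 1:05.

Final answer: 1:05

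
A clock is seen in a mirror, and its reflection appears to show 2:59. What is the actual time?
Reflection across the vertical (12-6) axis maps a hand at angle A degrees to (360 - A) degrees, which sends a reading of T minutes past 12:00 to (720 - T) minutes past 12:00.
Mirror reads 2:59 = 179 minutes past 12:00.
Actual time: (720 - 179) mod 720 = 541 minutes = 9:01.

Final answer: 9:01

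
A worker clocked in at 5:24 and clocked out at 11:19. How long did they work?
From 5:24 to 11:19:
(11 x 60 + 19) - (5 x 60 + 24) = 679 - 324 = 355 minutes
= 5 hours and 55 minutes

Final answer: 5 hours and 55 minutes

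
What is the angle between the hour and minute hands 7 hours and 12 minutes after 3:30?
First find the time 7 hours and 12 minutes after 3:30.
Total minutes: 3 x 60 + 30 + 7 x 60 + 12 = 642.
642 mod 720 = 642 minutes = 10:42.
Now compute the angle at 10:42:
Hour hand: 10 x 30 + 42 x 0.5 = 321 degrees
Minute hand: 42 x 6 = 252 degrees
Difference: |321 - 252| = 69 degrees
The angle is 69 degrees

Final answer: 69 degrees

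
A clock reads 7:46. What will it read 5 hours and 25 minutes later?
Starting time: 7:46
Adding 25 minutes to 46 minutes: 46 + 25 = 71 minutes = 1 hour and 11 minutes
Adding 5 hours: 7 + 5 + 1 (carry) = 13 - 12 = 1
Final time: 1:11

Final answer: 1:11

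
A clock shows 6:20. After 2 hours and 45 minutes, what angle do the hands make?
First find the time 2 hours and 45 minutes after 6:20.
Total minutes: 6 x 60 + 20 + 2 x 60 + 45 = 545.
545 mod 720 = 545 minutes = 9:05.
Now compute the angle at 9:05:
Hour hand: 9 x 30 + 5 x 0.5 = 272.5 degrees
Minute hand: 5 x 6 = 30 degrees
Difference: |272.5 - 30| = 242.5 degrees
Smaller angle: 360 - 242.5 = 117.5 degrees

Final answer: 117.5 degrees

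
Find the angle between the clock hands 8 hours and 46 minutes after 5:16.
First find the time 8 hours and 46 minutes after 5:16.
Total minutes: 5 x 60 + 16 + 8 x 60 + 46 = 842.
842 mod 720 = 122 minutes = 2:02.
Now compute the angle at 2:02:
Hour hand: 2 x 30 + 2 x 0.5 = 61 degrees
Minute hand: 2 x 6 = 12 degrees
Difference: |61 - 12| = 49 degrees
The angle is 49 degrees

Final answer: 49 degrees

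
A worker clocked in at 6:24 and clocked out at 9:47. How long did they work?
From 6:24 to 9:47:
(9 x 60 + 47) - (6 x 60 + 24) = 587 - 384 = 203 minutes
= 3 hours and 23 minutes

Final answer: 3 hours and 23 minutes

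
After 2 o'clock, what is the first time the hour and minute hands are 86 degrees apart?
At t minutes past 2:00, the hour hand is at 30 x 2 + 0.5t degrees and the minute hand is at 6t degrees.
The smaller angle between them is 86 degrees when |30H - 5.5t| = 86 or |30H - 5.5t| = 274.
With H = 2, solve 30 x 2 - 5.5t = +/- target for each target:
  t = (30 x 2 - 86) / 5.5 = -4.73 (outside (0, 60))
  t = (30 x 2 + 86) / 5.5 = 26.55
  t = (30 x 2 - 274) / 5.5 = -38.91 (outside (0, 60))
  t = (30 x 2 + 274) / 5.5 = 60.73 (outside (0, 60))
Valid solutions in (0, 60): {26.55} minutes.
The first occurrence is t = 26.55 minutes.
The hands form a 86-degree angle at 26.55 minutes past 2:00.

Final answer: 26.55 minutes past 2:00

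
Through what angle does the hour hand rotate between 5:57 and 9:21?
The hour hand moves 0.5 degrees per minute.
Time elapsed: 9:21 - 5:57 = 204 minutes
Angular displacement: 204 x 0.5 = 102 degrees

Final answer: 102 degrees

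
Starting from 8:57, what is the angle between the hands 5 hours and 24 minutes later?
First find the time 5 hours and 24 minutes after 8:57.
Total minutes: 8 x 60 + 57 + 5 x 60 + 24 = 861.
861 mod 720 = 141 minutes = 2:21.
Now compute the angle at 2:21:
Hour hand: 2 x 30 + 21 x 0.5 = 70.5 degrees
Minute hand: 21 x 6 = 126 degrees
Difference: |70.5 - 126| = 55.5 degrees
The angle is 55.5 degrees

Final answer: 55.5 degrees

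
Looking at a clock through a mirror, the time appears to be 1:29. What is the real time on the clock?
Reflection across the vertical (12-6) axis maps a hand at angle A degrees to (360 - A) degrees, which sends a reading of T minutes past 12:00 to (720 - T) minutes past 12:00.
Mirror reads 1:29 = 89 minutes past 12:00.
Actual time: (720 - 89) mod 720 = 631 minutes = 10:31.

Final answer: 10:31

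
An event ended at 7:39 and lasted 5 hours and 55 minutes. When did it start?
Starting time: 7:39 = 459 total minutes past 12:00
Subtracting: 5 hours and 55 minutes = 355 minutes
459 - 355 = 104 minutes
= 1 hour and 44 minutes past 12:00 = 1:44

Final answer: 1:44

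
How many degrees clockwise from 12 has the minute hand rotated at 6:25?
The minute hand moves 6 degrees per minute.
At 6:25: 25 x 6 = 150 degrees

Final answer: 150 degrees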